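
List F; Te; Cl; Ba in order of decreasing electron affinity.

EA tends to increase across a period and decrease down a group, though the pattern is less regular than for IE or radius.
Neither a single period nor a single group — weigh both effects.
Te > Ba: both effects reinforce here, so Te is clearly the higher of the two.
F > Te: relative to Te, both the across-period and down-group shifts push F's electron affinity up.
Cl > F: this pair runs against the simple trend — see the exception note.
Note the exception: Cl has a higher electron affinity than F, contrary to the simple trend — F's small 2p subshell makes the incoming electron feel strong e⁻–e⁻ repulsion, so Cl actually releases more energy on gaining an electron.
For reference (kJ/mol): F 328, Cl 349, Te 190, Ba 14.
So from highest to lowest: Cl > F > Te > Ba.

Cl, F, Te, Ba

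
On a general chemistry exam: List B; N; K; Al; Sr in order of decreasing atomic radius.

Moving right in a period, electrons are added to the same shell under a stronger nuclear pull, so atoms get smaller; moving down, a new shell is opened and atoms get larger.
Here both period and group differ, so the two effects have to be weighed against each other.
B > N: B lies to the left of N in period 2, so the across-period effect alone puts B larger.
Al > B: they share group 13; the group trend gives Al the larger value.
Sr > Al: both effects reinforce here, so Sr is clearly the larger of the two.
K > Sr: period and group pull opposite ways; the across-period shift dominates (196 vs 185 pm).
Approximate values (pm): B 85, N 71, Al 126, K 196, Sr 185.
So from largest to smallest: K > Sr > Al > B > N.

K > Sr > Al > B > N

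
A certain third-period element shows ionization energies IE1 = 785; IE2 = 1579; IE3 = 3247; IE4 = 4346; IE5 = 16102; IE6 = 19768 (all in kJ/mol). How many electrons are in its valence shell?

4

Look for the largest jump between consecutive ionization energies: IE5/IE4 ≈ 3.7, far larger than any earlier ratio.
That jump marks the point where a core electron is being removed. So the atom has 4 valence electrons.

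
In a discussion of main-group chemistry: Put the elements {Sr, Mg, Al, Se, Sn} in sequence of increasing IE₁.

IE₁ increases left→right with effective nuclear charge and decreases top→bottom as the valence shell moves farther out.
Neither a single period nor a single group — weigh both effects.
Al > Sr: both effects reinforce here, so Al is clearly the higher of the two.
Sn > Al: the two effects oppose for this pair; the across-period effect wins (709 vs 578 kJ/mol).
Mg > Sn: period and group pull opposite ways; the down-group shift dominates (738 vs 709 kJ/mol).
Se > Mg: period and group pull opposite ways; the across-period shift dominates (941 vs 738 kJ/mol).
Note the exception: Mg has a higher first ionization energy than Al, contrary to the simple trend — Al's single 3p electron is easier to remove than one from Mg's filled 3s².
Tabulated first ionization energy (kJ/mol): Mg 738, Al 578, Se 941, Sr 550, Sn 709.
So from lowest to highest: Sr < Al < Sn < Mg < Se.

Sr < Al < Sn < Mg < Se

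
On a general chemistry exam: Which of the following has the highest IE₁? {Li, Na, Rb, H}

H

Across a period the outer electron is held more tightly (higher IE₁); down a group it sits in a higher shell, more shielded, and comes off more easily.
All are in group 1, so first ionization energy increases up the group.
The highest IE₁ among these belongs to H.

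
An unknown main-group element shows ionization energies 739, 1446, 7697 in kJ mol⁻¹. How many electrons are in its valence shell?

2

Look for the largest jump between consecutive ionization energies: IE3/IE2 ≈ 5.3, far larger than any earlier ratio.
That jump marks the point where a core electron is being removed. So the atom has 2 valence electrons.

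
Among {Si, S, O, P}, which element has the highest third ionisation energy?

After 2 electrons have been removed, what remains? Si²⁺ still has 2 valence electrons; S²⁺ still has 4 valence electrons; O²⁺ still has 4 valence electrons; P²⁺ still has 3 valence electrons.
All are still removing valence electrons, so compare the +2 ions as you would atoms: IE_3 generally rises across a period (higher Z_eff) and falls down a group (larger shell), subject to the usual subshell exceptions.
Valence configurations: Si²⁺ [Ne]3s², S²⁺ [Ne]3s²3p², O²⁺ [He]2s²2p², P²⁺ [Ne]3s²3p¹.
P²⁺ loses a lone 3p electron whereas Si²⁺ must break into a filled 3s² pair, so IE_3(Si) > IE_3(P) even though P has the higher nuclear charge.
The numbers (kJ/mol): Si 3232, S 3357, O 5300, P 2914.
So the third ionization energies run P < Si < S < O.

O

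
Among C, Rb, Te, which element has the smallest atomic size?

C is in period 2, group 14; Rb is in period 5, group 1; Te is in period 5, group 16.
Radius decreases left→right (rising Z_eff, same n) and increases top→bottom (higher n).
Here both period and group differ, so the two effects have to be weighed against each other.
Te > C: the two effects oppose for this pair; the down-group effect wins (136 vs 75 pm).
Rb > Te: Rb lies to the left of Te in period 5, so the across-period effect alone puts Rb larger.
Approximate values (pm): C 75, Rb 210, Te 136.
The smallest atomic size among these belongs to C.

C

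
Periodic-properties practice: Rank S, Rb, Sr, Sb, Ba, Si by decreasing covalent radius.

Rb, Ba, Sr, Sb, Si, S

Si is in period 3, group 14; S is in period 3, group 16; Rb is in period 5, group 1; Sr is in period 5, group 2; Sb is in period 5, group 15; Ba is in period 6, group 2.
Across a period the added protons contract the valence shell; down a group each new principal shell makes the atom larger.
Here both period and group differ, so the two effects have to be weighed against each other.
Si > S: both are in period 3; the period trend gives Si the larger value.
Sb > Si: period and group pull opposite ways; the down-group shift dominates (140 vs 116 pm).
Sr > Sb: Sr lies to the left of Sb in period 5, so the across-period effect alone puts Sr larger.
Ba > Sr: Ba sits below Sr in group 2, so the down-group effect alone puts Ba larger.
Rb > Ba: period and group pull opposite ways; the across-period shift dominates (210 vs 196 pm).
For reference (pm): Si 116, S 103, Rb 210, Sr 185, Sb 140, Ba 196.
So from largest to smallest: Rb > Ba > Sr > Sb > Si > S.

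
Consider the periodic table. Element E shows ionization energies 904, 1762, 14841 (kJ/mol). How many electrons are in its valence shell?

Look for the largest jump between consecutive ionization energies: IE3/IE2 ≈ 8.4, far larger than any earlier ratio.
That jump marks the point where a core electron is being removed. So the atom has 2 valence electrons.

2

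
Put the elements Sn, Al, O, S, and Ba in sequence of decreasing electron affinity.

S, O, Sn, Al, Ba

Atoms with high Z_eff and room in the valence shell (especially the halogens) have the most exothermic electron affinities.
These span different periods and groups, so the two trends combine.
Al > Ba: both effects reinforce here, so Al is clearly the higher of the two.
Sn > Al: the two effects oppose for this pair; the across-period effect wins (107 vs 42 kJ/mol).
O > Sn: relative to Sn, both the across-period and down-group shifts push O's electron affinity up.
S > O: this pair runs against the simple trend — see the exception note.
Note the exception: S has a higher electron affinity than O, contrary to the simple trend — the compact 2p subshell of O repels the added electron more than S's larger 3p does.
For reference (kJ/mol): O 141, Al 42, S 200, Sn 107, Ba 14.
So from highest to lowest: S > O > Sn > Al > Ba.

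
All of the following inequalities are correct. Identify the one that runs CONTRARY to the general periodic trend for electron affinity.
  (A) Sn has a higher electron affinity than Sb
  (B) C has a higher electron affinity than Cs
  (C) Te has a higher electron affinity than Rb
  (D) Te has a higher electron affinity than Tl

(A)

The general trend: electron affinity increases across a period and decreases down a group.
(A) Sn (period 5, group 14) vs Sb (period 5, group 15): the stated order contradicts the simple trend.
(B) C (period 2, group 14) vs Cs (period 6, group 1): the stated order agrees with the simple trend.
(C) Te (period 5, group 16) vs Rb (period 5, group 1): the stated order agrees with the simple trend.
(D) Te (period 5, group 16) vs Tl (period 6, group 13): the stated order agrees with the simple trend.
The exception is (A): adding an electron to Sb's half-filled 5p³ is unfavourable, so Sn has the more exothermic EA.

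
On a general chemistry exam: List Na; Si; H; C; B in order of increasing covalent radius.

Atomic radius shrinks across a period as nuclear charge pulls the same shell inward, and grows down a group as new shells are added.
Neither a single period nor a single group — weigh both effects.
C > H: the two effects oppose for this pair; the down-group effect wins (75 vs 32 pm).
B > C: B lies to the left of C in period 2, so the across-period effect alone puts B larger.
Si > B: period and group pull opposite ways; the down-group shift dominates (116 vs 85 pm).
Na > Si: both are in period 3; the period trend gives Na the larger value.
Tabulated atomic radius (pm): H 32, B 85, C 75, Na 155, Si 116.
So from smallest to largest: H < C < B < Si < Na.

H < C < B < Si < Na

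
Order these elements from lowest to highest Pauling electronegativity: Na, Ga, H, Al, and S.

H is in period 1, group 1; Na is in period 3, group 1; Al is in period 3, group 13; S is in period 3, group 16; Ga is in period 4, group 13.
EN rises left→right (higher Z_eff, smaller atoms) and falls top→bottom (larger, more shielded atoms).
These span different periods and groups, so the two trends combine.
Al > Na: Al lies to the right of Na in period 3, so the across-period effect alone puts Al higher.
Ga > Al: this pair runs against the simple trend — see the exception note.
H > Ga: the two effects oppose for this pair; the down-group effect wins (2.20 vs 1.81).
S > H: period and group pull opposite ways; the across-period shift dominates (2.58 vs 2.20).
Note the exception: Ga has a higher electronegativity than Al, contrary to the simple trend — poor shielding by filled d (and f) subshells raises the heavier element's effective nuclear charge more than the simple down-group trend predicts.
For reference (Pauling): H 2.20, Na 0.93, Al 1.61, S 2.58, Ga 1.81.
So from lowest to highest: Na < Al < Ga < H < S.

Na < Al < Ga < H < S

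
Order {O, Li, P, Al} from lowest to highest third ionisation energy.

Al, P, O, Li

After 2 electrons have been removed, what remains? O²⁺ still has 4 valence electrons; Li²⁺ is already 1 electron into the core; P²⁺ still has 3 valence electrons; Al²⁺ still has 1 valence electron.
Core electrons are held far more tightly than valence electrons, so Li tops the IE_3 order.
Valence configurations: O²⁺ [He]2s²2p², P²⁺ [Ne]3s²3p¹, Al²⁺ [Ne]3s¹.
Approximate IE_3 values (kJ/mol): O 5300, Li 11815, P 2914, Al 2745.
Hence IE_3: Al < P < O < Li.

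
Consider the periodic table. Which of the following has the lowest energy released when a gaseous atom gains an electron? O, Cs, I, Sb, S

O is in period 2, group 16; S is in period 3, group 16; Sb is in period 5, group 15; I is in period 5, group 17; Cs is in period 6, group 1.
Atoms with high Z_eff and room in the valence shell (especially the halogens) have the most exothermic electron affinities.
Neither a single period nor a single group — weigh both effects.
Sb > Cs: both effects reinforce here, so Sb is clearly the higher of the two.
O > Sb: relative to Sb, both the across-period and down-group shifts push O's electron affinity up.
S > O: this pair runs against the simple trend — see the exception note.
I > S: the two effects oppose for this pair; the across-period effect wins (295 vs 200 kJ/mol).
Note the exception: S has a higher electron affinity than O, contrary to the simple trend — the compact 2p subshell of O repels the added electron more than S's larger 3p does.
Approximate values (kJ/mol): O 141, S 200, Sb 103, I 295, Cs 46.
The lowest energy released when a gaseous atom gains an electron among these belongs to Cs.

Cs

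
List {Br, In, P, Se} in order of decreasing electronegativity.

Br, Se, P, In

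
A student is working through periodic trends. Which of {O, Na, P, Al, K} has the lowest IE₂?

Consider each +1 ion: O⁺ still has 5 valence electrons; Na⁺ is the bare [Ne] core; P⁺ still has 4 valence electrons; Al⁺ still has 2 valence electrons; K⁺ is the bare [Ar] core.
Usually core removal costs more than valence removal, but here the competition is close: a tightly held n=2 valence electron can cost more to remove than an n=3 core electron, so the actual values have to decide it.
Valence configurations: O⁺ [He]2s²2p³, P⁺ [Ne]3s²3p², Al⁺ [Ne]3s².
Approximate IE_2 values (kJ/mol): O 3388, Na 4562, P 1907, Al 1817, K 3052.
Hence IE_2: Al < P < K < O < Na.

Al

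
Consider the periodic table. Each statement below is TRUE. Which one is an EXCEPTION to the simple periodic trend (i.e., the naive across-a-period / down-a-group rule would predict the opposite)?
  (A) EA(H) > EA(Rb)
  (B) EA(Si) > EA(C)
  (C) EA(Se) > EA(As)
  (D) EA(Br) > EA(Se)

The general trend: electron affinity increases across a period and decreases down a group.
(A) H (period 1, group 1) vs Rb (period 5, group 1): the stated order agrees with the simple trend.
(B) Si (period 3, group 14) vs C (period 2, group 14): the stated order contradicts the simple trend.
(C) Se (period 4, group 16) vs As (period 4, group 15): the stated order agrees with the simple trend.
(D) Br (period 4, group 17) vs Se (period 4, group 16): the stated order agrees with the simple trend.
The exception is (B): Si's larger, more diffuse 3p orbitals accept an added electron slightly more readily than C's compact 2p.

(B)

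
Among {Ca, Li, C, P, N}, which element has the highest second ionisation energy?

Li

After 1 electron has been removed, what remains? Ca⁺ still has 1 valence electron; Li⁺ is the bare [He] core; C⁺ still has 3 valence electrons; P⁺ still has 4 valence electrons; N⁺ still has 4 valence electrons.
Breaking into a closed-shell core is much more expensive than removing a leftover valence electron — Li has the largest IE_2 here.
Valence configurations: Ca⁺ [Ar]4s¹, C⁺ [He]2s²2p¹, P⁺ [Ne]3s²3p², N⁺ [He]2s²2p².
Tabulated IE_2 (kJ/mol): Ca 1145, Li 7298, C 2353, P 1907, N 2856.
So the second ionization energies run Ca < P < C < N < Li.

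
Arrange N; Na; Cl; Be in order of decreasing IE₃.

Be > Na > N > Cl

The third ionization energy removes an electron from the +2 ion. For each element: N²⁺ still has 3 valence electrons; Na²⁺ is already 1 electron into the core; Cl²⁺ still has 5 valence electrons; Be²⁺ is the bare [He] core.
Breaking into a closed-shell core is much more expensive than removing a leftover valence electron — Na and Be have the largest IE_3 here.
Valence configurations: N²⁺ [He]2s²2p¹, Cl²⁺ [Ne]3s²3p³.
Tabulated IE_3 (kJ/mol): N 4578, Na 6910, Cl 3822, Be 14849.
Hence IE_3: Cl < N < Na < Be.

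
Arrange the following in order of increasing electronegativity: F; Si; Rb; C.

C is in period 2, group 14; F is in period 2, group 17; Si is in period 3, group 14; Rb is in period 5, group 1.
EN rises left→right (higher Z_eff, smaller atoms) and falls top→bottom (larger, more shielded atoms).
Here both period and group differ, so the two effects have to be weighed against each other.
Si > Rb: both effects reinforce here, so Si is clearly the higher of the two.
C > Si: they share group 14; the group trend gives C the larger value.
F > C: both are in period 2; the period trend gives F the larger value.
Approximate values (Pauling): C 2.55, F 3.98, Si 1.90, Rb 0.82.
So from lowest to highest: Rb < Si < C < F.

Rb, Si, C, F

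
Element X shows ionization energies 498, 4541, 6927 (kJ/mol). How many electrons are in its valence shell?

1

Look for the largest jump between consecutive ionization energies: IE2/IE1 ≈ 9.1, far larger than any earlier ratio.
That jump marks the point where a core electron is being removed. So the atom has 1 valence electron.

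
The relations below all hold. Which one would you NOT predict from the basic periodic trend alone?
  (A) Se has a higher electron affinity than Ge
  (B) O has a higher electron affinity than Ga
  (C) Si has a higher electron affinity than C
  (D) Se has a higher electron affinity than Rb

(C)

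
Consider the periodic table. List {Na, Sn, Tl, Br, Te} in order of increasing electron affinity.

Tl < Na < Sn < Te < Br

Na is in period 3, group 1; Br is in period 4, group 17; Sn is in period 5, group 14; Te is in period 5, group 16; Tl is in period 6, group 13.
Electron affinity generally becomes more exothermic across a period toward the halogens and less exothermic down a group.
Here both period and group differ, so the two effects have to be weighed against each other.
Na > Tl: the two effects oppose for this pair; the down-group effect wins (53 vs 19 kJ/mol).
Sn > Na: the two effects oppose for this pair; the across-period effect wins (107 vs 53 kJ/mol).
Te > Sn: both are in period 5; the period trend gives Te the larger value.
Br > Te: both effects reinforce here, so Br is clearly the higher of the two.
Approximate values (kJ/mol): Na 53, Br 325, Sn 107, Te 190, Tl 19.
So from lowest to highest: Tl < Na < Sn < Te < Br.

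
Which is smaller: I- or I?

I

Forming I- adds 1 electron to I. More electron–electron repulsion in the same shell, with unchanged nuclear charge, lets the cloud expand.
An anion is larger than its parent atom: I- > I.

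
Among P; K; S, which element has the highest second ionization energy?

K

Consider each +1 ion: P⁺ still has 4 valence electrons; K⁺ is the bare [Ar] core; S⁺ still has 5 valence electrons.
Breaking into a closed-shell core is much more expensive than removing a leftover valence electron — K has the largest IE_2 here.
Valence configurations: P⁺ [Ne]3s²3p², S⁺ [Ne]3s²3p³.
Tabulated IE_2 (kJ/mol): P 1907, K 3052, S 2252.
Overall IE_2 order: P < S < K.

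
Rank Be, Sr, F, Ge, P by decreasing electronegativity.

Be is in period 2, group 2; F is in period 2, group 17; P is in period 3, group 15; Ge is in period 4, group 14; Sr is in period 5, group 2.
Electronegativity increases across a period and decreases down a group, tracking effective nuclear charge and atomic size.
Neither a single period nor a single group — weigh both effects.
Be > Sr: they share group 2; the group trend gives Be the larger value.
Ge > Be: the two effects oppose for this pair; the across-period effect wins (2.01 vs 1.57).
P > Ge: both effects reinforce here, so P is clearly the higher of the two.
F > P: both effects reinforce here, so F is clearly the higher of the two.
For reference (Pauling): Be 1.57, F 3.98, P 2.19, Ge 2.01, Sr 0.95.
So from highest to lowest: F > P > Ge > Be > Sr.

F, P, Ge, Be, Sr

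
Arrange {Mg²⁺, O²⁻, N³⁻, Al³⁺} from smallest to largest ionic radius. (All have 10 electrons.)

Al³⁺, Mg²⁺, O²⁻, N³⁻

All of these have 10 electrons, so size is governed by nuclear charge alone: the more protons, the stronger the pull on the same electron cloud, and the smaller the ion.
Nuclear charges: Al³⁺ (Z=13), Mg²⁺ (Z=12), O²⁻ (Z=8), N³⁻ (Z=7).
Smallest to largest: Al³⁺ < Mg²⁺ < O²⁻ < N³⁻.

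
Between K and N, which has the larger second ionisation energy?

IE_2 is the cost of taking one more electron from the +1 cation: K⁺ is the bare [Ar] core; N⁺ still has 4 valence electrons.
Pulling an electron out of a noble-gas core costs far more than removing a remaining valence electron, so K sits at the high end of IE_2.
Approximate IE_2 values (kJ/mol): K 3052, N 2856.
Hence IE_2: N < K.

K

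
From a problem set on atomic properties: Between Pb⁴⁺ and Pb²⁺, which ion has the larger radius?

Both ions have Z = 82 protons, but Pb⁴⁺ has lost more electrons, so its remaining electrons feel a larger effective nuclear charge per electron and are pulled in more tightly.
Higher positive charge → smaller ion, so Pb²⁺ > Pb⁴⁺.

Pb²⁺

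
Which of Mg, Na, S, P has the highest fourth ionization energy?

Mg

Consider each +3 ion: Mg³⁺ is already 1 electron into the core; Na³⁺ is already 2 electrons into the core; S³⁺ still has 3 valence electrons; P³⁺ still has 2 valence electrons.
Breaking into a closed-shell core is much more expensive than removing a leftover valence electron — Na and Mg have the largest IE_4 here.
Valence configurations: S³⁺ [Ne]3s²3p¹, P³⁺ [Ne]3s².
S³⁺ loses a lone 3p electron whereas P³⁺ must break into a filled 3s² pair, so IE_4(P) > IE_4(S) even though S has the higher nuclear charge.
The numbers (kJ/mol): Mg 10543, Na 9543, S 4556, P 4964.
Hence IE_4: S < P < Na < Mg.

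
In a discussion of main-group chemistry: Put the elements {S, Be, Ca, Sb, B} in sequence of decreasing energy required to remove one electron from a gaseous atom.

S > Be > Sb > B > Ca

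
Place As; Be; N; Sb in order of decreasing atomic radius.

Sb, As, Be, N

Be is in period 2, group 2; N is in period 2, group 15; As is in period 4, group 15; Sb is in period 5, group 15.
Radius decreases left→right (rising Z_eff, same n) and increases top→bottom (higher n).
These span different periods and groups, so the two trends combine.
Be > N: both are in period 2; the period trend gives Be the larger value.
As > Be: the two effects oppose for this pair; the down-group effect wins (121 vs 102 pm).
Sb > As: they share group 15; the group trend gives Sb the larger value.
For reference (pm): Be 102, N 71, As 121, Sb 140.
So from largest to smallest: Sb > As > Be > N.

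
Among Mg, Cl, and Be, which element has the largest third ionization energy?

After 2 electrons have been removed, what remains? Mg²⁺ is the bare [Ne] core; Cl²⁺ still has 5 valence electrons; Be²⁺ is the bare [He] core.
Core electrons are held far more tightly than valence electrons, so Mg and Be top the IE_3 order.
The numbers (kJ/mol): Mg 7733, Cl 3822, Be 14849.
Hence IE_3: Cl < Mg < Be.

Be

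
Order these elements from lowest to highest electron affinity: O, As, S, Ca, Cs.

Atoms with high Z_eff and room in the valence shell (especially the halogens) have the most exothermic electron affinities.
Here both period and group differ, so the two effects have to be weighed against each other.
Cs > Ca: this pair runs against the simple trend — see the exception note.
As > Cs: relative to Cs, both the across-period and down-group shifts push As's electron affinity up.
O > As: both effects reinforce here, so O is clearly the higher of the two.
S > O: this pair runs against the simple trend — see the exception note.
Note the exception: Cs has a higher electron affinity than Ca, contrary to the simple trend — adding an electron to Ca (ns²) has to open a new, higher-energy np subshell, which is unfavourable.
Note the exception: S has a higher electron affinity than O, contrary to the simple trend — the compact 2p subshell of O repels the added electron more than S's larger 3p does.
Approximate values (kJ/mol): O 141, S 200, Ca 2, As 78, Cs 46.
So from lowest to highest: Ca < Cs < As < O < S.

Ca, Cs, As, O, S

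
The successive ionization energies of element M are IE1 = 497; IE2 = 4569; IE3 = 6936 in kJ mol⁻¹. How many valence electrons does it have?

1

Look for the largest jump between consecutive ionization energies: IE2/IE1 ≈ 9.2, far larger than any earlier ratio.
That jump marks the point where a core electron is being removed. So the atom has 1 valence electron.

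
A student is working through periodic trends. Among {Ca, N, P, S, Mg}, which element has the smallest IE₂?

Consider each +1 ion: Ca⁺ still has 1 valence electron; N⁺ still has 4 valence electrons; P⁺ still has 4 valence electrons; S⁺ still has 5 valence electrons; Mg⁺ still has 1 valence electron.
All are still removing valence electrons, so compare the +1 ions as you would atoms: IE_2 generally rises across a period (higher Z_eff) and falls down a group (larger shell), subject to the usual subshell exceptions.
Valence configurations: Ca⁺ [Ar]4s¹, N⁺ [He]2s²2p², P⁺ [Ne]3s²3p², S⁺ [Ne]3s²3p³, Mg⁺ [Ne]3s¹.
Tabulated IE_2 (kJ/mol): Ca 1145, N 2856, P 1907, S 2252, Mg 1451.
Putting it together, IE_2: Ca < Mg < P < S < N.

Ca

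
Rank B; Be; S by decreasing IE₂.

B > S > Be

Consider each +1 ion: B⁺ still has 2 valence electrons; Be⁺ still has 1 valence electron; S⁺ still has 5 valence electrons.
All are still removing valence electrons, so compare the +1 ions as you would atoms: IE_2 generally rises across a period (higher Z_eff) and falls down a group (larger shell), subject to the usual subshell exceptions.
Valence configurations: B⁺ [He]2s², Be⁺ [He]2s¹, S⁺ [Ne]3s²3p³.
Tabulated IE_2 (kJ/mol): B 2427, Be 1757, S 2252.
Putting it together, IE_2: Be < S < B.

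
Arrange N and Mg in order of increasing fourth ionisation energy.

IE_4 is the cost of taking one more electron from the +3 cation: N³⁺ still has 2 valence electrons; Mg³⁺ is already 1 electron into the core.
Pulling an electron out of a noble-gas core costs far more than removing a remaining valence electron, so Mg sits at the high end of IE_4.
The numbers (kJ/mol): N 7475, Mg 10543.
Hence IE_4: N < Mg.

N < Mg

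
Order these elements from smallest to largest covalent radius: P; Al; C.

C, P, Al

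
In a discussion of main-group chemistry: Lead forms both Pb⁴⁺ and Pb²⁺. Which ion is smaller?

Pb⁴⁺

Both ions have Z = 82 protons, but Pb⁴⁺ has lost more electrons, so its remaining electrons feel a larger effective nuclear charge per electron and are pulled in more tightly.
Higher positive charge → smaller ion, so Pb²⁺ > Pb⁴⁺.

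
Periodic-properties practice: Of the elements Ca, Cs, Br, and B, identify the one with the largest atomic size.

B is in period 2, group 13; Ca is in period 4, group 2; Br is in period 4, group 17; Cs is in period 6, group 1.
Radius decreases left→right (rising Z_eff, same n) and increases top→bottom (higher n).
These span different periods and groups, so the two trends combine.
Br > B: the two effects oppose for this pair; the down-group effect wins (114 vs 85 pm).
Ca > Br: both are in period 4; the period trend gives Ca the larger value.
Cs > Ca: both effects reinforce here, so Cs is clearly the larger of the two.
Approximate values (pm): B 85, Ca 171, Br 114, Cs 232.
The largest atomic size among these belongs to Cs.

Cs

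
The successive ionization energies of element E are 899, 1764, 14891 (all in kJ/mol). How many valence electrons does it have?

2

Look for the largest jump between consecutive ionization energies: IE3/IE2 ≈ 8.4, far larger than any earlier ratio.
That jump marks the point where a core electron is being removed. So the atom has 2 valence electrons.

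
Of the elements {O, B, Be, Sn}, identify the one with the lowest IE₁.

Sn

Be is in period 2, group 2; B is in period 2, group 13; O is in period 2, group 16; Sn is in period 5, group 14.
IE₁ increases left→right with effective nuclear charge and decreases top→bottom as the valence shell moves farther out.
Neither a single period nor a single group — weigh both effects.
B > Sn: the two effects oppose for this pair; the down-group effect wins (801 vs 709 kJ/mol).
Be > B: this pair runs against the simple trend — see the exception note.
O > Be: both are in period 2; the period trend gives O the larger value.
Note the exception: Be has a higher first ionization energy than B, contrary to the simple trend — removing B's lone 2p electron is easier than breaking Be's filled 2s².
Tabulated first ionization energy (kJ/mol): Be 900, B 801, O 1314, Sn 709.
The lowest IE₁ among these belongs to Sn.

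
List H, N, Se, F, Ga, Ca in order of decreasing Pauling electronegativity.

H is in period 1, group 1; N is in period 2, group 15; F is in period 2, group 17; Ca is in period 4, group 2; Ga is in period 4, group 13; Se is in period 4, group 16.
Smaller atoms with higher effective nuclear charge are more electronegative.
Neither a single period nor a single group — weigh both effects.
Ga > Ca: both are in period 4; the period trend gives Ga the larger value.
H > Ga: the two effects oppose for this pair; the down-group effect wins (2.20 vs 1.81).
Se > H: period and group pull opposite ways; the across-period shift dominates (2.55 vs 2.20).
N > Se: the two effects oppose for this pair; the down-group effect wins (3.04 vs 2.55).
F > N: F lies to the right of N in period 2, so the across-period effect alone puts F higher.
For reference (Pauling): H 2.20, N 3.04, F 3.98, Ca 1.00, Ga 1.81, Se 2.55.
So from highest to lowest: F > N > Se > H > Ga > Ca.

F, N, Se, H, Ga, Ca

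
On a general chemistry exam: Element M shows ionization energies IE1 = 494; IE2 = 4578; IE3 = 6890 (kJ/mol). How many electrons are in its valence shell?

Look for the largest jump between consecutive ionization energies: IE2/IE1 ≈ 9.3, far larger than any earlier ratio.
That jump marks the point where a core electron is being removed. So the atom has 1 valence electron.

1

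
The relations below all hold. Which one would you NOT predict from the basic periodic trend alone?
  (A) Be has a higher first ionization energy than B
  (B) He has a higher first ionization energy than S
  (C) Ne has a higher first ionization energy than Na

(A)

The general trend: first ionization energy increases across a period and decreases down a group.
(A) Be (period 2, group 2) vs B (period 2, group 13): the stated order contradicts the simple trend.
(B) He (period 1, group 18) vs S (period 3, group 16): the stated order agrees with the simple trend.
(C) Ne (period 2, group 18) vs Na (period 3, group 1): the stated order agrees with the simple trend.
The exception is (A): removing B's lone 2p electron is easier than breaking Be's filled 2s².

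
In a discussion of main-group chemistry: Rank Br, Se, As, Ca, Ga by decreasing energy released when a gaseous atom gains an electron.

EA tends to increase across a period and decrease down a group, though the pattern is less regular than for IE or radius.
All lie in period 4, so electron affinity increases left to right.
So from highest to lowest: Br > Se > As > Ga > Ca.

Br > Se > As > Ga > Ca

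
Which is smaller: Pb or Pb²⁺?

Pb²⁺

Forming Pb²⁺ removes 2 electrons from Pb. Fewer electrons for the same nuclear charge means less shielding and a higher Z_eff on the remaining electrons.
A cation is smaller than its parent atom: Pb²⁺ < Pb.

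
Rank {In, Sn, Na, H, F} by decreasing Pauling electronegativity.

H is in period 1, group 1; F is in period 2, group 17; Na is in period 3, group 1; In is in period 5, group 13; Sn is in period 5, group 14.
EN rises left→right (higher Z_eff, smaller atoms) and falls top→bottom (larger, more shielded atoms).
Neither a single period nor a single group — weigh both effects.
In > Na: period and group pull opposite ways; the across-period shift dominates (1.78 vs 0.93).
Sn > In: both are in period 5; the period trend gives Sn the larger value.
H > Sn: period and group pull opposite ways; the down-group shift dominates (2.20 vs 1.96).
F > H: period and group pull opposite ways; the across-period shift dominates (3.98 vs 2.20).
For reference (Pauling): H 2.20, F 3.98, Na 0.93, In 1.78, Sn 1.96.
So from highest to lowest: F > H > Sn > In > Na.

F > H > Sn > In > Na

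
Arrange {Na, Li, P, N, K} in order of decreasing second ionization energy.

Li > Na > K > N > P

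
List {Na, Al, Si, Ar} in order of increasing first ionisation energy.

Na is in period 3, group 1; Al is in period 3, group 13; Si is in period 3, group 14; Ar is in period 3, group 18.
Removing the outermost electron gets harder across a period and easier down a group.
All lie in period 3, so first ionization energy increases left to right.
So from lowest to highest: Na < Al < Si < Ar.

Na < Al < Si < Ar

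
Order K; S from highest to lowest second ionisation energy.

IE_2 is the cost of taking one more electron from the +1 cation: K⁺ is the bare [Ar] core; S⁺ still has 5 valence electrons.
Pulling an electron out of a noble-gas core costs far more than removing a remaining valence electron, so K sits at the high end of IE_2.
Approximate IE_2 values (kJ/mol): K 3052, S 2252.
So the second ionization energies run S < K.

K > S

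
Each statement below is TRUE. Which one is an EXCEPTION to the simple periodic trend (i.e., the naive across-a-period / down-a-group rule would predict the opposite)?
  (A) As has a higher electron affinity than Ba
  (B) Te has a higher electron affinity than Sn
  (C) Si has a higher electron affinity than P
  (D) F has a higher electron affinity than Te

(C)

The general trend: electron affinity increases across a period and decreases down a group.
(A) As (period 4, group 15) vs Ba (period 6, group 2): the stated order agrees with the simple trend.
(B) Te (period 5, group 16) vs Sn (period 5, group 14): the stated order agrees with the simple trend.
(C) Si (period 3, group 14) vs P (period 3, group 15): the stated order contradicts the simple trend.
(D) F (period 2, group 17) vs Te (period 5, group 16): the stated order agrees with the simple trend.
The exception is (C): adding an electron to P's half-filled 3p³ is unfavourable, so Si (3p²) has the more exothermic EA.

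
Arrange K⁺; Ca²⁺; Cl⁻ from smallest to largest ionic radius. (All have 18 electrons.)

Ca²⁺ < K⁺ < Cl⁻

All of these have 18 electrons, so size is governed by nuclear charge alone: the more protons, the stronger the pull on the same electron cloud, and the smaller the ion.
Nuclear charges: Ca²⁺ (Z=20), K⁺ (Z=19), Cl⁻ (Z=17).
Smallest to largest: Ca²⁺ < K⁺ < Cl⁻.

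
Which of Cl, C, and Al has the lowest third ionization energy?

Al

After 2 electrons have been removed, what remains? Cl²⁺ still has 5 valence electrons; C²⁺ still has 2 valence electrons; Al²⁺ still has 1 valence electron.
All are still removing valence electrons, so compare the +2 ions as you would atoms: IE_3 generally rises across a period (higher Z_eff) and falls down a group (larger shell), subject to the usual subshell exceptions.
Valence configurations: Cl²⁺ [Ne]3s²3p³, C²⁺ [He]2s², Al²⁺ [Ne]3s¹.
Approximate IE_3 values (kJ/mol): Cl 3822, C 4620, Al 2745.
Overall IE_3 order: Al < Cl < C.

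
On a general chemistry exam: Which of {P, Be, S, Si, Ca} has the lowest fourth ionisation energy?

Si

Consider each +3 ion: P³⁺ still has 2 valence electrons; Be³⁺ is already 1 electron into the core; S³⁺ still has 3 valence electrons; Si³⁺ still has 1 valence electron; Ca³⁺ is already 1 electron into the core.
Pulling an electron out of a noble-gas core costs far more than removing a remaining valence electron, so Ca and Be sit at the high end of IE_4.
Valence configurations: P³⁺ [Ne]3s², S³⁺ [Ne]3s²3p¹, Si³⁺ [Ne]3s¹.
S³⁺ loses a lone 3p electron whereas P³⁺ must break into a filled 3s² pair, so IE_4(P) > IE_4(S) even though S has the higher nuclear charge.
Tabulated IE_4 (kJ/mol): P 4964, Be 21007, S 4556, Si 4356, Ca 6491.
Overall IE_4 order: Si < S < P < Ca < Be.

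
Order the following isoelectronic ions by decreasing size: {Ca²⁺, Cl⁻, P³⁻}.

P³⁻ > Cl⁻ > Ca²⁺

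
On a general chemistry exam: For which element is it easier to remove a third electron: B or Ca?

The third ionization energy removes an electron from the +2 ion. For each element: B²⁺ still has 1 valence electron; Ca²⁺ is the bare [Ar] core.
Core electrons are held far more tightly than valence electrons, so Ca tops the IE_3 order.
Tabulated IE_3 (kJ/mol): B 3660, Ca 4912.
Hence IE_3: B < Ca.

B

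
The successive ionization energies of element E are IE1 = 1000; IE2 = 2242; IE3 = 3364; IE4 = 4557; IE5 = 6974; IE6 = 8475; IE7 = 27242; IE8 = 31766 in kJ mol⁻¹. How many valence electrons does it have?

Look for the largest jump between consecutive ionization energies: IE7/IE6 ≈ 3.2, far larger than any earlier ratio.
That jump marks the point where a core electron is being removed. So the atom has 6 valence electrons.

6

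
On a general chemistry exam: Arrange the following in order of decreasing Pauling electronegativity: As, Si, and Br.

Br > As > Si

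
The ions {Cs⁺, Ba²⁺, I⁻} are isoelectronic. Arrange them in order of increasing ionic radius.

Ba²⁺ < Cs⁺ < I⁻

All of these have 54 electrons, so size is governed by nuclear charge alone: the more protons, the stronger the pull on the same electron cloud, and the smaller the ion.
Nuclear charges: Ba²⁺ (Z=56), Cs⁺ (Z=55), I⁻ (Z=53).
Smallest to largest: Ba²⁺ < Cs⁺ < I⁻.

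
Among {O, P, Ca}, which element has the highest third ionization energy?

IE_3 is the cost of taking one more electron from the +2 cation: O²⁺ still has 4 valence electrons; P²⁺ still has 3 valence electrons; Ca²⁺ is the bare [Ar] core.
Usually core removal costs more than valence removal, but here the competition is close: a tightly held n=2 valence electron can cost more to remove than an n=3 core electron, so the actual values have to decide it.
Valence configurations: O²⁺ [He]2s²2p², P²⁺ [Ne]3s²3p¹.
Approximate IE_3 values (kJ/mol): O 5300, P 2914, Ca 4912.
Overall IE_3 order: P < Ca < O.

O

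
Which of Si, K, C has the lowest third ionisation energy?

The third ionization energy removes an electron from the +2 ion. For each element: Si²⁺ still has 2 valence electrons; K²⁺ is already 1 electron into the core; C²⁺ still has 2 valence electrons.
Usually core removal costs more than valence removal, but here the competition is close: a tightly held n=2 valence electron can cost more to remove than an n=3 core electron, so the actual values have to decide it.
Valence configurations: Si²⁺ [Ne]3s², C²⁺ [He]2s².
Tabulated IE_3 (kJ/mol): Si 3232, K 4420, C 4620.
Putting it together, IE_3: Si < K < C.

Si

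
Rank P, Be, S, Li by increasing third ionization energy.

IE_3 is the cost of taking one more electron from the +2 cation: P²⁺ still has 3 valence electrons; Be²⁺ is the bare [He] core; S²⁺ still has 4 valence electrons; Li²⁺ is already 1 electron into the core.
Pulling an electron out of a noble-gas core costs far more than removing a remaining valence electron, so Li and Be sit at the high end of IE_3.
Valence configurations: P²⁺ [Ne]3s²3p¹, S²⁺ [Ne]3s²3p².
Tabulated IE_3 (kJ/mol): P 2914, Be 14849, S 3357, Li 11815.
Overall IE_3 order: P < S < Li < Be.

P < S < Li < Be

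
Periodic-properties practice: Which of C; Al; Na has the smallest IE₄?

After 3 electrons have been removed, what remains? C³⁺ still has 1 valence electron; Al³⁺ is the bare [Ne] core; Na³⁺ is already 2 electrons into the core.
Core electrons are held far more tightly than valence electrons, so Na and Al top the IE_4 order.
Approximate IE_4 values (kJ/mol): C 6223, Al 11577, Na 9543.
Putting it together, IE_4: C < Na < Al.

C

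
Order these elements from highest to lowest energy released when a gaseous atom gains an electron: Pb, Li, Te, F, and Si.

Li is in period 2, group 1; F is in period 2, group 17; Si is in period 3, group 14; Te is in period 5, group 16; Pb is in period 6, group 14.
Atoms with high Z_eff and room in the valence shell (especially the halogens) have the most exothermic electron affinities.
Neither a single period nor a single group — weigh both effects.
Li > Pb: the two effects oppose for this pair; the down-group effect wins (60 vs 35 kJ/mol).
Si > Li: the two effects oppose for this pair; the across-period effect wins (134 vs 60 kJ/mol).
Te > Si: the two effects oppose for this pair; the across-period effect wins (190 vs 134 kJ/mol).
F > Te: relative to Te, both the across-period and down-group shifts push F's electron affinity up.
For reference (kJ/mol): Li 60, F 328, Si 134, Te 190, Pb 35.
So from highest to lowest: F > Te > Si > Li > Pb.

F, Te, Si, Li, Pb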